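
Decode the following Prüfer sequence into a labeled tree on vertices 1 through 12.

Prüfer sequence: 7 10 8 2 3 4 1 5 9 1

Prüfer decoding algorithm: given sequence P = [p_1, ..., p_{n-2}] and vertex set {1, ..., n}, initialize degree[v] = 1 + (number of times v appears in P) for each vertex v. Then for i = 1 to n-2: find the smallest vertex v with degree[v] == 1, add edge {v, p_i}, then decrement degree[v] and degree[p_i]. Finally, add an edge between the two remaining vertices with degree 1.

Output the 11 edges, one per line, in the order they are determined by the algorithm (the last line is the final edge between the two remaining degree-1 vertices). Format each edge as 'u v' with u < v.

Answer: 6 7
7 10
8 10
2 8
2 3
3 4
1 4
5 11
5 9
1 9
1 12

Derivation:
Initial degrees: {1:3, 2:2, 3:2, 4:2, 5:2, 6:1, 7:2, 8:2, 9:2, 10:2, 11:1, 12:1}
Step 1: smallest deg-1 vertex = 6, p_1 = 7. Add edge {6,7}. Now deg[6]=0, deg[7]=1.
Step 2: smallest deg-1 vertex = 7, p_2 = 10. Add edge {7,10}. Now deg[7]=0, deg[10]=1.
Step 3: smallest deg-1 vertex = 10, p_3 = 8. Add edge {8,10}. Now deg[10]=0, deg[8]=1.
Step 4: smallest deg-1 vertex = 8, p_4 = 2. Add edge {2,8}. Now deg[8]=0, deg[2]=1.
Step 5: smallest deg-1 vertex = 2, p_5 = 3. Add edge {2,3}. Now deg[2]=0, deg[3]=1.
Step 6: smallest deg-1 vertex = 3, p_6 = 4. Add edge {3,4}. Now deg[3]=0, deg[4]=1.
Step 7: smallest deg-1 vertex = 4, p_7 = 1. Add edge {1,4}. Now deg[4]=0, deg[1]=2.
Step 8: smallest deg-1 vertex = 11, p_8 = 5. Add edge {5,11}. Now deg[11]=0, deg[5]=1.
Step 9: smallest deg-1 vertex = 5, p_9 = 9. Add edge {5,9}. Now deg[5]=0, deg[9]=1.
Step 10: smallest deg-1 vertex = 9, p_10 = 1. Add edge {1,9}. Now deg[9]=0, deg[1]=1.
Final: two remaining deg-1 vertices are 1, 12. Add edge {1,12}.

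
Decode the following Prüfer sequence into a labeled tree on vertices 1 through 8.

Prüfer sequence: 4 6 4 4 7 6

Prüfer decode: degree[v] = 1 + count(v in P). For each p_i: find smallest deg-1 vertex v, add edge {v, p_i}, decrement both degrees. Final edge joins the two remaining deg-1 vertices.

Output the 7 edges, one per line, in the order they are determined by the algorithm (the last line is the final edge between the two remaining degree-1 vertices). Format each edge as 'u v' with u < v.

Initial degrees: {1:1, 2:1, 3:1, 4:4, 5:1, 6:3, 7:2, 8:1}
Step 1: smallest deg-1 vertex = 1, p_1 = 4. Add edge {1,4}. Now deg[1]=0, deg[4]=3.
Step 2: smallest deg-1 vertex = 2, p_2 = 6. Add edge {2,6}. Now deg[2]=0, deg[6]=2.
Step 3: smallest deg-1 vertex = 3, p_3 = 4. Add edge {3,4}. Now deg[3]=0, deg[4]=2.
Step 4: smallest deg-1 vertex = 5, p_4 = 4. Add edge {4,5}. Now deg[5]=0, deg[4]=1.
Step 5: smallest deg-1 vertex = 4, p_5 = 7. Add edge {4,7}. Now deg[4]=0, deg[7]=1.
Step 6: smallest deg-1 vertex = 7, p_6 = 6. Add edge {6,7}. Now deg[7]=0, deg[6]=1.
Final: two remaining deg-1 vertices are 6, 8. Add edge {6,8}.

Answer: 1 4
2 6
3 4
4 5
4 7
6 7
6 8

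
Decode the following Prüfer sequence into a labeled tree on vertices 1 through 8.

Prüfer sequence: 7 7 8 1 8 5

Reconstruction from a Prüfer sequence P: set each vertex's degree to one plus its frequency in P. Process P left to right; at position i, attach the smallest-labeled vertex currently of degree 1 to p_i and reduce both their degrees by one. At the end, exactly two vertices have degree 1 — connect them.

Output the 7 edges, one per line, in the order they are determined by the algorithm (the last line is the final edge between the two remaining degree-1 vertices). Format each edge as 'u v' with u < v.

Answer: 2 7
3 7
4 8
1 6
1 8
5 7
5 8

Derivation:
Initial degrees: {1:2, 2:1, 3:1, 4:1, 5:2, 6:1, 7:3, 8:3}
Step 1: smallest deg-1 vertex = 2, p_1 = 7. Add edge {2,7}. Now deg[2]=0, deg[7]=2.
Step 2: smallest deg-1 vertex = 3, p_2 = 7. Add edge {3,7}. Now deg[3]=0, deg[7]=1.
Step 3: smallest deg-1 vertex = 4, p_3 = 8. Add edge {4,8}. Now deg[4]=0, deg[8]=2.
Step 4: smallest deg-1 vertex = 6, p_4 = 1. Add edge {1,6}. Now deg[6]=0, deg[1]=1.
Step 5: smallest deg-1 vertex = 1, p_5 = 8. Add edge {1,8}. Now deg[1]=0, deg[8]=1.
Step 6: smallest deg-1 vertex = 7, p_6 = 5. Add edge {5,7}. Now deg[7]=0, deg[5]=1.
Final: two remaining deg-1 vertices are 5, 8. Add edge {5,8}.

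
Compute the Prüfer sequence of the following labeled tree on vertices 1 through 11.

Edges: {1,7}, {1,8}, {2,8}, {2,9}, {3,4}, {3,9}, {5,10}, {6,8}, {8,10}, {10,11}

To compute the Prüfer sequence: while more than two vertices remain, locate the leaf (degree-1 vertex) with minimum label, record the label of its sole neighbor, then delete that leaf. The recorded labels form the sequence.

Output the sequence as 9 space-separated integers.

Step 1: leaves = {4,5,6,7,11}. Remove smallest leaf 4, emit neighbor 3.
Step 2: leaves = {3,5,6,7,11}. Remove smallest leaf 3, emit neighbor 9.
Step 3: leaves = {5,6,7,9,11}. Remove smallest leaf 5, emit neighbor 10.
Step 4: leaves = {6,7,9,11}. Remove smallest leaf 6, emit neighbor 8.
Step 5: leaves = {7,9,11}. Remove smallest leaf 7, emit neighbor 1.
Step 6: leaves = {1,9,11}. Remove smallest leaf 1, emit neighbor 8.
Step 7: leaves = {9,11}. Remove smallest leaf 9, emit neighbor 2.
Step 8: leaves = {2,11}. Remove smallest leaf 2, emit neighbor 8.
Step 9: leaves = {8,11}. Remove smallest leaf 8, emit neighbor 10.
Done: 2 vertices remain (10, 11). Sequence = [3 9 10 8 1 8 2 8 10]

Answer: 3 9 10 8 1 8 2 8 10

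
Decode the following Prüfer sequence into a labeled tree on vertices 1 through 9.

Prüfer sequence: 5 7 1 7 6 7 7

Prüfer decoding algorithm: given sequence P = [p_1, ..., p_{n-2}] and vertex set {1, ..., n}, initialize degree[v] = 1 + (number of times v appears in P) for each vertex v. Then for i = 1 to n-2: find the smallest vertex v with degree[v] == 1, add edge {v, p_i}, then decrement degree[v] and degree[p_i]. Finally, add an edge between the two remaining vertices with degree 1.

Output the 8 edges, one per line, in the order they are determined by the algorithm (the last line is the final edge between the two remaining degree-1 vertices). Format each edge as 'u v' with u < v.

Answer: 2 5
3 7
1 4
1 7
5 6
6 7
7 8
7 9

Derivation:
Initial degrees: {1:2, 2:1, 3:1, 4:1, 5:2, 6:2, 7:5, 8:1, 9:1}
Step 1: smallest deg-1 vertex = 2, p_1 = 5. Add edge {2,5}. Now deg[2]=0, deg[5]=1.
Step 2: smallest deg-1 vertex = 3, p_2 = 7. Add edge {3,7}. Now deg[3]=0, deg[7]=4.
Step 3: smallest deg-1 vertex = 4, p_3 = 1. Add edge {1,4}. Now deg[4]=0, deg[1]=1.
Step 4: smallest deg-1 vertex = 1, p_4 = 7. Add edge {1,7}. Now deg[1]=0, deg[7]=3.
Step 5: smallest deg-1 vertex = 5, p_5 = 6. Add edge {5,6}. Now deg[5]=0, deg[6]=1.
Step 6: smallest deg-1 vertex = 6, p_6 = 7. Add edge {6,7}. Now deg[6]=0, deg[7]=2.
Step 7: smallest deg-1 vertex = 8, p_7 = 7. Add edge {7,8}. Now deg[8]=0, deg[7]=1.
Final: two remaining deg-1 vertices are 7, 9. Add edge {7,9}.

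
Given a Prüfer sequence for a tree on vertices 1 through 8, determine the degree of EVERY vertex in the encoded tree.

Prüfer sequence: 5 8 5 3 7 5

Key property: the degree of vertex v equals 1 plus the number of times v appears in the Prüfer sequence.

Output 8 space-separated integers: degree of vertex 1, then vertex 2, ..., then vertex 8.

Answer: 1 1 2 1 4 1 2 2

Derivation:
p_1 = 5: count[5] becomes 1
p_2 = 8: count[8] becomes 1
p_3 = 5: count[5] becomes 2
p_4 = 3: count[3] becomes 1
p_5 = 7: count[7] becomes 1
p_6 = 5: count[5] becomes 3
Degrees (1 + count): deg[1]=1+0=1, deg[2]=1+0=1, deg[3]=1+1=2, deg[4]=1+0=1, deg[5]=1+3=4, deg[6]=1+0=1, deg[7]=1+1=2, deg[8]=1+1=2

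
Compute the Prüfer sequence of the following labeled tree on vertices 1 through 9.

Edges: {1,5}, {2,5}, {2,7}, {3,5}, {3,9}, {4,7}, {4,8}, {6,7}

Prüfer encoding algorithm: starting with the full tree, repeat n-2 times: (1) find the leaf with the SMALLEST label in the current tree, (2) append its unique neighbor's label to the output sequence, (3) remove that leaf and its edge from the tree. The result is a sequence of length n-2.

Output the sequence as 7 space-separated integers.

Answer: 5 7 4 7 2 5 3

Derivation:
Step 1: leaves = {1,6,8,9}. Remove smallest leaf 1, emit neighbor 5.
Step 2: leaves = {6,8,9}. Remove smallest leaf 6, emit neighbor 7.
Step 3: leaves = {8,9}. Remove smallest leaf 8, emit neighbor 4.
Step 4: leaves = {4,9}. Remove smallest leaf 4, emit neighbor 7.
Step 5: leaves = {7,9}. Remove smallest leaf 7, emit neighbor 2.
Step 6: leaves = {2,9}. Remove smallest leaf 2, emit neighbor 5.
Step 7: leaves = {5,9}. Remove smallest leaf 5, emit neighbor 3.
Done: 2 vertices remain (3, 9). Sequence = [5 7 4 7 2 5 3]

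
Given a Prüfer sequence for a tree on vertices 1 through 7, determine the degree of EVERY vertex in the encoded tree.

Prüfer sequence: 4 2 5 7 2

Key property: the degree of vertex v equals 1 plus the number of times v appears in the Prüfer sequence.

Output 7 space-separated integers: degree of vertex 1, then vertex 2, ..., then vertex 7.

Answer: 1 3 1 2 2 1 2

Derivation:
p_1 = 4: count[4] becomes 1
p_2 = 2: count[2] becomes 1
p_3 = 5: count[5] becomes 1
p_4 = 7: count[7] becomes 1
p_5 = 2: count[2] becomes 2
Degrees (1 + count): deg[1]=1+0=1, deg[2]=1+2=3, deg[3]=1+0=1, deg[4]=1+1=2, deg[5]=1+1=2, deg[6]=1+0=1, deg[7]=1+1=2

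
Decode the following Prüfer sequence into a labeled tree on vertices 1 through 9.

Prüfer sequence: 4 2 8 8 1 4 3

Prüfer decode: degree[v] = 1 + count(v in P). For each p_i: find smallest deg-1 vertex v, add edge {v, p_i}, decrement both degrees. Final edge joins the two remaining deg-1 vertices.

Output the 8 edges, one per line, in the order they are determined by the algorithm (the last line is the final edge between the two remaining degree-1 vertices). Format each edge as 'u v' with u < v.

Answer: 4 5
2 6
2 8
7 8
1 8
1 4
3 4
3 9

Derivation:
Initial degrees: {1:2, 2:2, 3:2, 4:3, 5:1, 6:1, 7:1, 8:3, 9:1}
Step 1: smallest deg-1 vertex = 5, p_1 = 4. Add edge {4,5}. Now deg[5]=0, deg[4]=2.
Step 2: smallest deg-1 vertex = 6, p_2 = 2. Add edge {2,6}. Now deg[6]=0, deg[2]=1.
Step 3: smallest deg-1 vertex = 2, p_3 = 8. Add edge {2,8}. Now deg[2]=0, deg[8]=2.
Step 4: smallest deg-1 vertex = 7, p_4 = 8. Add edge {7,8}. Now deg[7]=0, deg[8]=1.
Step 5: smallest deg-1 vertex = 8, p_5 = 1. Add edge {1,8}. Now deg[8]=0, deg[1]=1.
Step 6: smallest deg-1 vertex = 1, p_6 = 4. Add edge {1,4}. Now deg[1]=0, deg[4]=1.
Step 7: smallest deg-1 vertex = 4, p_7 = 3. Add edge {3,4}. Now deg[4]=0, deg[3]=1.
Final: two remaining deg-1 vertices are 3, 9. Add edge {3,9}.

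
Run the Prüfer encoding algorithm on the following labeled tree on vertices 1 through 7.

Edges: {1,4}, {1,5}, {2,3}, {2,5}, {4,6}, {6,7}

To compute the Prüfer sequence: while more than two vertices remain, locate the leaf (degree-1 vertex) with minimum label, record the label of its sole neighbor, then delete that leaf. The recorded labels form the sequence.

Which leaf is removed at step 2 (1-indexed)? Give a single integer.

Step 1: current leaves = {3,7}. Remove leaf 3 (neighbor: 2).
Step 2: current leaves = {2,7}. Remove leaf 2 (neighbor: 5).

Answer: 2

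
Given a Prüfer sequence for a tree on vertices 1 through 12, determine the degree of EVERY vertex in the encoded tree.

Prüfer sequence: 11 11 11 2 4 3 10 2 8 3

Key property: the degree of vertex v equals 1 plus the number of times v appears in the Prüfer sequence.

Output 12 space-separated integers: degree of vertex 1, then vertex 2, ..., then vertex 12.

Answer: 1 3 3 2 1 1 1 2 1 2 4 1

Derivation:
p_1 = 11: count[11] becomes 1
p_2 = 11: count[11] becomes 2
p_3 = 11: count[11] becomes 3
p_4 = 2: count[2] becomes 1
p_5 = 4: count[4] becomes 1
p_6 = 3: count[3] becomes 1
p_7 = 10: count[10] becomes 1
p_8 = 2: count[2] becomes 2
p_9 = 8: count[8] becomes 1
p_10 = 3: count[3] becomes 2
Degrees (1 + count): deg[1]=1+0=1, deg[2]=1+2=3, deg[3]=1+2=3, deg[4]=1+1=2, deg[5]=1+0=1, deg[6]=1+0=1, deg[7]=1+0=1, deg[8]=1+1=2, deg[9]=1+0=1, deg[10]=1+1=2, deg[11]=1+3=4, deg[12]=1+0=1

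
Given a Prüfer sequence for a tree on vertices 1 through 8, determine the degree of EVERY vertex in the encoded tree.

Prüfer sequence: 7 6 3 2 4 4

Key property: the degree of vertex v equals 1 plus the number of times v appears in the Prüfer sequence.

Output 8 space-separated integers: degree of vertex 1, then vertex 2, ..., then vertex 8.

p_1 = 7: count[7] becomes 1
p_2 = 6: count[6] becomes 1
p_3 = 3: count[3] becomes 1
p_4 = 2: count[2] becomes 1
p_5 = 4: count[4] becomes 1
p_6 = 4: count[4] becomes 2
Degrees (1 + count): deg[1]=1+0=1, deg[2]=1+1=2, deg[3]=1+1=2, deg[4]=1+2=3, deg[5]=1+0=1, deg[6]=1+1=2, deg[7]=1+1=2, deg[8]=1+0=1

Answer: 1 2 2 3 1 2 2 1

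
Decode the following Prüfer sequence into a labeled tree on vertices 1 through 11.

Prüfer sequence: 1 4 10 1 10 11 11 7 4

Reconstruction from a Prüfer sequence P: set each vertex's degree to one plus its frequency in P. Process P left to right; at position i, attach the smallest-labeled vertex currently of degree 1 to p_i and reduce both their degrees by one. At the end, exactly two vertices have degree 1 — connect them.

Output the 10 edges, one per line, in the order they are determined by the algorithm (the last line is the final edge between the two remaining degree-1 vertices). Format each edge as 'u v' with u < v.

Answer: 1 2
3 4
5 10
1 6
1 10
8 11
9 11
7 10
4 7
4 11

Derivation:
Initial degrees: {1:3, 2:1, 3:1, 4:3, 5:1, 6:1, 7:2, 8:1, 9:1, 10:3, 11:3}
Step 1: smallest deg-1 vertex = 2, p_1 = 1. Add edge {1,2}. Now deg[2]=0, deg[1]=2.
Step 2: smallest deg-1 vertex = 3, p_2 = 4. Add edge {3,4}. Now deg[3]=0, deg[4]=2.
Step 3: smallest deg-1 vertex = 5, p_3 = 10. Add edge {5,10}. Now deg[5]=0, deg[10]=2.
Step 4: smallest deg-1 vertex = 6, p_4 = 1. Add edge {1,6}. Now deg[6]=0, deg[1]=1.
Step 5: smallest deg-1 vertex = 1, p_5 = 10. Add edge {1,10}. Now deg[1]=0, deg[10]=1.
Step 6: smallest deg-1 vertex = 8, p_6 = 11. Add edge {8,11}. Now deg[8]=0, deg[11]=2.
Step 7: smallest deg-1 vertex = 9, p_7 = 11. Add edge {9,11}. Now deg[9]=0, deg[11]=1.
Step 8: smallest deg-1 vertex = 10, p_8 = 7. Add edge {7,10}. Now deg[10]=0, deg[7]=1.
Step 9: smallest deg-1 vertex = 7, p_9 = 4. Add edge {4,7}. Now deg[7]=0, deg[4]=1.
Final: two remaining deg-1 vertices are 4, 11. Add edge {4,11}.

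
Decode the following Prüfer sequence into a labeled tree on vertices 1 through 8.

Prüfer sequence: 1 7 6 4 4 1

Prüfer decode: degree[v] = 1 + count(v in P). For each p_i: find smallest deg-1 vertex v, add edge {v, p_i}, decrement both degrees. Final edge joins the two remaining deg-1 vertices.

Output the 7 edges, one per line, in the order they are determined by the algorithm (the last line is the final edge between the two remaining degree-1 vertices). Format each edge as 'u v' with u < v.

Answer: 1 2
3 7
5 6
4 6
4 7
1 4
1 8

Derivation:
Initial degrees: {1:3, 2:1, 3:1, 4:3, 5:1, 6:2, 7:2, 8:1}
Step 1: smallest deg-1 vertex = 2, p_1 = 1. Add edge {1,2}. Now deg[2]=0, deg[1]=2.
Step 2: smallest deg-1 vertex = 3, p_2 = 7. Add edge {3,7}. Now deg[3]=0, deg[7]=1.
Step 3: smallest deg-1 vertex = 5, p_3 = 6. Add edge {5,6}. Now deg[5]=0, deg[6]=1.
Step 4: smallest deg-1 vertex = 6, p_4 = 4. Add edge {4,6}. Now deg[6]=0, deg[4]=2.
Step 5: smallest deg-1 vertex = 7, p_5 = 4. Add edge {4,7}. Now deg[7]=0, deg[4]=1.
Step 6: smallest deg-1 vertex = 4, p_6 = 1. Add edge {1,4}. Now deg[4]=0, deg[1]=1.
Final: two remaining deg-1 vertices are 1, 8. Add edge {1,8}.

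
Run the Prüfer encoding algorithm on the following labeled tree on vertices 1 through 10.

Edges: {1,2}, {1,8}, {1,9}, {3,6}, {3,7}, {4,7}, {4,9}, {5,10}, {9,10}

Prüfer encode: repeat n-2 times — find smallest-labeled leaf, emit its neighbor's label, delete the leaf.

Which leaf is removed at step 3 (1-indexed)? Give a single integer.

Answer: 6

Derivation:
Step 1: current leaves = {2,5,6,8}. Remove leaf 2 (neighbor: 1).
Step 2: current leaves = {5,6,8}. Remove leaf 5 (neighbor: 10).
Step 3: current leaves = {6,8,10}. Remove leaf 6 (neighbor: 3).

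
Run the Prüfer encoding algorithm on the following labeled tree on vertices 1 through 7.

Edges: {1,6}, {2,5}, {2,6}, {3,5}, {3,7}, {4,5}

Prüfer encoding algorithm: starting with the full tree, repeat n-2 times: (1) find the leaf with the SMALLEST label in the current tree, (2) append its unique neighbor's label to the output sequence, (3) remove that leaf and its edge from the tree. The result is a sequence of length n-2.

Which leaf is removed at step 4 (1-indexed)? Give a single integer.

Step 1: current leaves = {1,4,7}. Remove leaf 1 (neighbor: 6).
Step 2: current leaves = {4,6,7}. Remove leaf 4 (neighbor: 5).
Step 3: current leaves = {6,7}. Remove leaf 6 (neighbor: 2).
Step 4: current leaves = {2,7}. Remove leaf 2 (neighbor: 5).

Answer: 2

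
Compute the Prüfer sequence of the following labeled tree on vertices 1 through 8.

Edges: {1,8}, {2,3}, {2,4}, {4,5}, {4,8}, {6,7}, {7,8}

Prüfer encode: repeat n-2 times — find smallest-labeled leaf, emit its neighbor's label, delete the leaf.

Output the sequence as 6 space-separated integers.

Step 1: leaves = {1,3,5,6}. Remove smallest leaf 1, emit neighbor 8.
Step 2: leaves = {3,5,6}. Remove smallest leaf 3, emit neighbor 2.
Step 3: leaves = {2,5,6}. Remove smallest leaf 2, emit neighbor 4.
Step 4: leaves = {5,6}. Remove smallest leaf 5, emit neighbor 4.
Step 5: leaves = {4,6}. Remove smallest leaf 4, emit neighbor 8.
Step 6: leaves = {6,8}. Remove smallest leaf 6, emit neighbor 7.
Done: 2 vertices remain (7, 8). Sequence = [8 2 4 4 8 7]

Answer: 8 2 4 4 8 7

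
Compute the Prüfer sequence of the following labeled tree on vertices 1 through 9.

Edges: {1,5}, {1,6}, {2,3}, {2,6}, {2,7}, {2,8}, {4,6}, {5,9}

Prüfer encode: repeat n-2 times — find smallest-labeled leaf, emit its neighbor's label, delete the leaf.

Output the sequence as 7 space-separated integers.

Answer: 2 6 2 2 6 1 5

Derivation:
Step 1: leaves = {3,4,7,8,9}. Remove smallest leaf 3, emit neighbor 2.
Step 2: leaves = {4,7,8,9}. Remove smallest leaf 4, emit neighbor 6.
Step 3: leaves = {7,8,9}. Remove smallest leaf 7, emit neighbor 2.
Step 4: leaves = {8,9}. Remove smallest leaf 8, emit neighbor 2.
Step 5: leaves = {2,9}. Remove smallest leaf 2, emit neighbor 6.
Step 6: leaves = {6,9}. Remove smallest leaf 6, emit neighbor 1.
Step 7: leaves = {1,9}. Remove smallest leaf 1, emit neighbor 5.
Done: 2 vertices remain (5, 9). Sequence = [2 6 2 2 6 1 5]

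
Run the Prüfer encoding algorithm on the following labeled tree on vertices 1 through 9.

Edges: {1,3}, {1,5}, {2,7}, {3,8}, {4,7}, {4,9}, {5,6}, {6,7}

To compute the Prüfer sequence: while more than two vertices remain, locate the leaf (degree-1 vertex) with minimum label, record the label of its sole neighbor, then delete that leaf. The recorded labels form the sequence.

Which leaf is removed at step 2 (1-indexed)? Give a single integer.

Answer: 8

Derivation:
Step 1: current leaves = {2,8,9}. Remove leaf 2 (neighbor: 7).
Step 2: current leaves = {8,9}. Remove leaf 8 (neighbor: 3).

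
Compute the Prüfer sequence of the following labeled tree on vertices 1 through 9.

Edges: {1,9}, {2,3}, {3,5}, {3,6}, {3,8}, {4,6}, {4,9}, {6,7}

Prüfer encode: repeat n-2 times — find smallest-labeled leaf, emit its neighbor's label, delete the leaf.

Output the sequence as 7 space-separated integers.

Step 1: leaves = {1,2,5,7,8}. Remove smallest leaf 1, emit neighbor 9.
Step 2: leaves = {2,5,7,8,9}. Remove smallest leaf 2, emit neighbor 3.
Step 3: leaves = {5,7,8,9}. Remove smallest leaf 5, emit neighbor 3.
Step 4: leaves = {7,8,9}. Remove smallest leaf 7, emit neighbor 6.
Step 5: leaves = {8,9}. Remove smallest leaf 8, emit neighbor 3.
Step 6: leaves = {3,9}. Remove smallest leaf 3, emit neighbor 6.
Step 7: leaves = {6,9}. Remove smallest leaf 6, emit neighbor 4.
Done: 2 vertices remain (4, 9). Sequence = [9 3 3 6 3 6 4]

Answer: 9 3 3 6 3 6 4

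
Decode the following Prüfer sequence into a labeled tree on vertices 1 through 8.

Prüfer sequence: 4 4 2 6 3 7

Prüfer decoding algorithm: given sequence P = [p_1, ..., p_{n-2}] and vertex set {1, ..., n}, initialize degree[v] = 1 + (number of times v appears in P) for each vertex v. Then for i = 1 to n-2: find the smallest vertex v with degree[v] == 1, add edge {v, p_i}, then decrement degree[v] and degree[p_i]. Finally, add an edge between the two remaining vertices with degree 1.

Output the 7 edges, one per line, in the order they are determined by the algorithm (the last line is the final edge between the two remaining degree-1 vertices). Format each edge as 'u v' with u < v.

Initial degrees: {1:1, 2:2, 3:2, 4:3, 5:1, 6:2, 7:2, 8:1}
Step 1: smallest deg-1 vertex = 1, p_1 = 4. Add edge {1,4}. Now deg[1]=0, deg[4]=2.
Step 2: smallest deg-1 vertex = 5, p_2 = 4. Add edge {4,5}. Now deg[5]=0, deg[4]=1.
Step 3: smallest deg-1 vertex = 4, p_3 = 2. Add edge {2,4}. Now deg[4]=0, deg[2]=1.
Step 4: smallest deg-1 vertex = 2, p_4 = 6. Add edge {2,6}. Now deg[2]=0, deg[6]=1.
Step 5: smallest deg-1 vertex = 6, p_5 = 3. Add edge {3,6}. Now deg[6]=0, deg[3]=1.
Step 6: smallest deg-1 vertex = 3, p_6 = 7. Add edge {3,7}. Now deg[3]=0, deg[7]=1.
Final: two remaining deg-1 vertices are 7, 8. Add edge {7,8}.

Answer: 1 4
4 5
2 4
2 6
3 6
3 7
7 8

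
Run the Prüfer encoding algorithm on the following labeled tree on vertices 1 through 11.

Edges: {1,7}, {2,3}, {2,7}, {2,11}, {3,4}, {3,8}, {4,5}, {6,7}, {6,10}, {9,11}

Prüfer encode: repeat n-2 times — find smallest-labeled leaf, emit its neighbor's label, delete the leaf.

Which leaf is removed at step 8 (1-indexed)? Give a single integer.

Answer: 6

Derivation:
Step 1: current leaves = {1,5,8,9,10}. Remove leaf 1 (neighbor: 7).
Step 2: current leaves = {5,8,9,10}. Remove leaf 5 (neighbor: 4).
Step 3: current leaves = {4,8,9,10}. Remove leaf 4 (neighbor: 3).
Step 4: current leaves = {8,9,10}. Remove leaf 8 (neighbor: 3).
Step 5: current leaves = {3,9,10}. Remove leaf 3 (neighbor: 2).
Step 6: current leaves = {9,10}. Remove leaf 9 (neighbor: 11).
Step 7: current leaves = {10,11}. Remove leaf 10 (neighbor: 6).
Step 8: current leaves = {6,11}. Remove leaf 6 (neighbor: 7).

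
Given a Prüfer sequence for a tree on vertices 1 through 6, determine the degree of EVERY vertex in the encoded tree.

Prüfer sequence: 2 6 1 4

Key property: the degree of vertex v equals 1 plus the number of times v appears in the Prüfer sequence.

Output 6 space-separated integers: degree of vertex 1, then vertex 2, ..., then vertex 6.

p_1 = 2: count[2] becomes 1
p_2 = 6: count[6] becomes 1
p_3 = 1: count[1] becomes 1
p_4 = 4: count[4] becomes 1
Degrees (1 + count): deg[1]=1+1=2, deg[2]=1+1=2, deg[3]=1+0=1, deg[4]=1+1=2, deg[5]=1+0=1, deg[6]=1+1=2

Answer: 2 2 1 2 1 2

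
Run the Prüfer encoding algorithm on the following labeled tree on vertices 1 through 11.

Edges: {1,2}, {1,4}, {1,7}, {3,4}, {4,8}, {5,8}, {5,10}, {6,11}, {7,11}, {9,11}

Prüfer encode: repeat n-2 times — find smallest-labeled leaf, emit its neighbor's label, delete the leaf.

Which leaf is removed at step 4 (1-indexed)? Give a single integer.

Step 1: current leaves = {2,3,6,9,10}. Remove leaf 2 (neighbor: 1).
Step 2: current leaves = {3,6,9,10}. Remove leaf 3 (neighbor: 4).
Step 3: current leaves = {6,9,10}. Remove leaf 6 (neighbor: 11).
Step 4: current leaves = {9,10}. Remove leaf 9 (neighbor: 11).

Answer: 9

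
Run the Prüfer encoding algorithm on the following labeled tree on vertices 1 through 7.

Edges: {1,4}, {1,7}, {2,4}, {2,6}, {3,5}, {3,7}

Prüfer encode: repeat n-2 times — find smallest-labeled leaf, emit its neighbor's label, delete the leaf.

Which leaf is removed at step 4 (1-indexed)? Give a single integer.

Answer: 2

Derivation:
Step 1: current leaves = {5,6}. Remove leaf 5 (neighbor: 3).
Step 2: current leaves = {3,6}. Remove leaf 3 (neighbor: 7).
Step 3: current leaves = {6,7}. Remove leaf 6 (neighbor: 2).
Step 4: current leaves = {2,7}. Remove leaf 2 (neighbor: 4).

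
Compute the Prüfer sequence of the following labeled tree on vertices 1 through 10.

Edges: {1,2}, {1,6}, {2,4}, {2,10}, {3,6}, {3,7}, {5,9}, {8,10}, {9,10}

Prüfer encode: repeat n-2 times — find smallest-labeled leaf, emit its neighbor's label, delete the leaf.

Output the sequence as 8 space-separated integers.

Step 1: leaves = {4,5,7,8}. Remove smallest leaf 4, emit neighbor 2.
Step 2: leaves = {5,7,8}. Remove smallest leaf 5, emit neighbor 9.
Step 3: leaves = {7,8,9}. Remove smallest leaf 7, emit neighbor 3.
Step 4: leaves = {3,8,9}. Remove smallest leaf 3, emit neighbor 6.
Step 5: leaves = {6,8,9}. Remove smallest leaf 6, emit neighbor 1.
Step 6: leaves = {1,8,9}. Remove smallest leaf 1, emit neighbor 2.
Step 7: leaves = {2,8,9}. Remove smallest leaf 2, emit neighbor 10.
Step 8: leaves = {8,9}. Remove smallest leaf 8, emit neighbor 10.
Done: 2 vertices remain (9, 10). Sequence = [2 9 3 6 1 2 10 10]

Answer: 2 9 3 6 1 2 10 10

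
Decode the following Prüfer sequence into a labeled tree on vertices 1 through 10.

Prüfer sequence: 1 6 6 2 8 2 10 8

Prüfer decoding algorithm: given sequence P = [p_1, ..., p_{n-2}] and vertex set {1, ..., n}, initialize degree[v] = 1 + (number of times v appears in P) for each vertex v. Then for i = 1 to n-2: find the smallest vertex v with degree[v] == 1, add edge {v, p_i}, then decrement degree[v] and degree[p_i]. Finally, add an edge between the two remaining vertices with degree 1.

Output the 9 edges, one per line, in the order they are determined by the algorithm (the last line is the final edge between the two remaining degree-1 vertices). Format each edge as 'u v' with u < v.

Answer: 1 3
1 6
4 6
2 5
6 8
2 7
2 10
8 9
8 10

Derivation:
Initial degrees: {1:2, 2:3, 3:1, 4:1, 5:1, 6:3, 7:1, 8:3, 9:1, 10:2}
Step 1: smallest deg-1 vertex = 3, p_1 = 1. Add edge {1,3}. Now deg[3]=0, deg[1]=1.
Step 2: smallest deg-1 vertex = 1, p_2 = 6. Add edge {1,6}. Now deg[1]=0, deg[6]=2.
Step 3: smallest deg-1 vertex = 4, p_3 = 6. Add edge {4,6}. Now deg[4]=0, deg[6]=1.
Step 4: smallest deg-1 vertex = 5, p_4 = 2. Add edge {2,5}. Now deg[5]=0, deg[2]=2.
Step 5: smallest deg-1 vertex = 6, p_5 = 8. Add edge {6,8}. Now deg[6]=0, deg[8]=2.
Step 6: smallest deg-1 vertex = 7, p_6 = 2. Add edge {2,7}. Now deg[7]=0, deg[2]=1.
Step 7: smallest deg-1 vertex = 2, p_7 = 10. Add edge {2,10}. Now deg[2]=0, deg[10]=1.
Step 8: smallest deg-1 vertex = 9, p_8 = 8. Add edge {8,9}. Now deg[9]=0, deg[8]=1.
Final: two remaining deg-1 vertices are 8, 10. Add edge {8,10}.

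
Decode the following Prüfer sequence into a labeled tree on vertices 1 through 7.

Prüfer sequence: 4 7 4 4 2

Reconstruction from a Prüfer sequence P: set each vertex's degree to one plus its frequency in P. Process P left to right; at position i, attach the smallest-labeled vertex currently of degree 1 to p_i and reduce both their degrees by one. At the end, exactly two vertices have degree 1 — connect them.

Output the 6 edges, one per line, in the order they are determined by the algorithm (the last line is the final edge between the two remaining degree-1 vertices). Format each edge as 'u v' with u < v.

Answer: 1 4
3 7
4 5
4 6
2 4
2 7

Derivation:
Initial degrees: {1:1, 2:2, 3:1, 4:4, 5:1, 6:1, 7:2}
Step 1: smallest deg-1 vertex = 1, p_1 = 4. Add edge {1,4}. Now deg[1]=0, deg[4]=3.
Step 2: smallest deg-1 vertex = 3, p_2 = 7. Add edge {3,7}. Now deg[3]=0, deg[7]=1.
Step 3: smallest deg-1 vertex = 5, p_3 = 4. Add edge {4,5}. Now deg[5]=0, deg[4]=2.
Step 4: smallest deg-1 vertex = 6, p_4 = 4. Add edge {4,6}. Now deg[6]=0, deg[4]=1.
Step 5: smallest deg-1 vertex = 4, p_5 = 2. Add edge {2,4}. Now deg[4]=0, deg[2]=1.
Final: two remaining deg-1 vertices are 2, 7. Add edge {2,7}.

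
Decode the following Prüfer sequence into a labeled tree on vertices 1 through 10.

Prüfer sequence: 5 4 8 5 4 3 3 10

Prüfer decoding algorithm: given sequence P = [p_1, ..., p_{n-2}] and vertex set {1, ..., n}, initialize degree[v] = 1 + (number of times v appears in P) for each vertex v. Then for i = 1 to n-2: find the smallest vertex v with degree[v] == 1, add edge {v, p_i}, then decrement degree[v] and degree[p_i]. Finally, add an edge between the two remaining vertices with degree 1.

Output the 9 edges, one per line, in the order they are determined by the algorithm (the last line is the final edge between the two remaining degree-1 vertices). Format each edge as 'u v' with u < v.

Answer: 1 5
2 4
6 8
5 7
4 5
3 4
3 8
3 10
9 10

Derivation:
Initial degrees: {1:1, 2:1, 3:3, 4:3, 5:3, 6:1, 7:1, 8:2, 9:1, 10:2}
Step 1: smallest deg-1 vertex = 1, p_1 = 5. Add edge {1,5}. Now deg[1]=0, deg[5]=2.
Step 2: smallest deg-1 vertex = 2, p_2 = 4. Add edge {2,4}. Now deg[2]=0, deg[4]=2.
Step 3: smallest deg-1 vertex = 6, p_3 = 8. Add edge {6,8}. Now deg[6]=0, deg[8]=1.
Step 4: smallest deg-1 vertex = 7, p_4 = 5. Add edge {5,7}. Now deg[7]=0, deg[5]=1.
Step 5: smallest deg-1 vertex = 5, p_5 = 4. Add edge {4,5}. Now deg[5]=0, deg[4]=1.
Step 6: smallest deg-1 vertex = 4, p_6 = 3. Add edge {3,4}. Now deg[4]=0, deg[3]=2.
Step 7: smallest deg-1 vertex = 8, p_7 = 3. Add edge {3,8}. Now deg[8]=0, deg[3]=1.
Step 8: smallest deg-1 vertex = 3, p_8 = 10. Add edge {3,10}. Now deg[3]=0, deg[10]=1.
Final: two remaining deg-1 vertices are 9, 10. Add edge {9,10}.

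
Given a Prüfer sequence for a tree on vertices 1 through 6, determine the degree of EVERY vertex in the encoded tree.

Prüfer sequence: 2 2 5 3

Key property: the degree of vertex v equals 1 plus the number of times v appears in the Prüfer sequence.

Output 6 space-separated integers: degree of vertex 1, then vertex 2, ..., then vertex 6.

p_1 = 2: count[2] becomes 1
p_2 = 2: count[2] becomes 2
p_3 = 5: count[5] becomes 1
p_4 = 3: count[3] becomes 1
Degrees (1 + count): deg[1]=1+0=1, deg[2]=1+2=3, deg[3]=1+1=2, deg[4]=1+0=1, deg[5]=1+1=2, deg[6]=1+0=1

Answer: 1 3 2 1 2 1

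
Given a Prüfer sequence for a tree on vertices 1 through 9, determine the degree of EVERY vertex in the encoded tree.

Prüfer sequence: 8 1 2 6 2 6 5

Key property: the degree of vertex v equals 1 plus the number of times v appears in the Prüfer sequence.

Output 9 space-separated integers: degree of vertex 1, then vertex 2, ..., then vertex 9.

Answer: 2 3 1 1 2 3 1 2 1

Derivation:
p_1 = 8: count[8] becomes 1
p_2 = 1: count[1] becomes 1
p_3 = 2: count[2] becomes 1
p_4 = 6: count[6] becomes 1
p_5 = 2: count[2] becomes 2
p_6 = 6: count[6] becomes 2
p_7 = 5: count[5] becomes 1
Degrees (1 + count): deg[1]=1+1=2, deg[2]=1+2=3, deg[3]=1+0=1, deg[4]=1+0=1, deg[5]=1+1=2, deg[6]=1+2=3, deg[7]=1+0=1, deg[8]=1+1=2, deg[9]=1+0=1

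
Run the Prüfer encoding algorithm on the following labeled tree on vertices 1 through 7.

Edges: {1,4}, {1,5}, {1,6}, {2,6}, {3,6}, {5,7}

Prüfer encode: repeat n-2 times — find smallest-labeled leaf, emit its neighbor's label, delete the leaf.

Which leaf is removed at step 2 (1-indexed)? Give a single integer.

Step 1: current leaves = {2,3,4,7}. Remove leaf 2 (neighbor: 6).
Step 2: current leaves = {3,4,7}. Remove leaf 3 (neighbor: 6).

Answer: 3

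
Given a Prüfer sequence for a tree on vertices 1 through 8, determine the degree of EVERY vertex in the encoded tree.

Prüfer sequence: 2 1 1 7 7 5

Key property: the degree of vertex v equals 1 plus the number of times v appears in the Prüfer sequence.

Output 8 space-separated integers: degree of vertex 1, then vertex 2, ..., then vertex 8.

Answer: 3 2 1 1 2 1 3 1

Derivation:
p_1 = 2: count[2] becomes 1
p_2 = 1: count[1] becomes 1
p_3 = 1: count[1] becomes 2
p_4 = 7: count[7] becomes 1
p_5 = 7: count[7] becomes 2
p_6 = 5: count[5] becomes 1
Degrees (1 + count): deg[1]=1+2=3, deg[2]=1+1=2, deg[3]=1+0=1, deg[4]=1+0=1, deg[5]=1+1=2, deg[6]=1+0=1, deg[7]=1+2=3, deg[8]=1+0=1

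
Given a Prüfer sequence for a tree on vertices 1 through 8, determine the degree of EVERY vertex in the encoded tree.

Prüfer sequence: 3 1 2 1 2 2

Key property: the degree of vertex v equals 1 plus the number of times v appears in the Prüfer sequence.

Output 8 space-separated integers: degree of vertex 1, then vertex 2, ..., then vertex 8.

p_1 = 3: count[3] becomes 1
p_2 = 1: count[1] becomes 1
p_3 = 2: count[2] becomes 1
p_4 = 1: count[1] becomes 2
p_5 = 2: count[2] becomes 2
p_6 = 2: count[2] becomes 3
Degrees (1 + count): deg[1]=1+2=3, deg[2]=1+3=4, deg[3]=1+1=2, deg[4]=1+0=1, deg[5]=1+0=1, deg[6]=1+0=1, deg[7]=1+0=1, deg[8]=1+0=1

Answer: 3 4 2 1 1 1 1 1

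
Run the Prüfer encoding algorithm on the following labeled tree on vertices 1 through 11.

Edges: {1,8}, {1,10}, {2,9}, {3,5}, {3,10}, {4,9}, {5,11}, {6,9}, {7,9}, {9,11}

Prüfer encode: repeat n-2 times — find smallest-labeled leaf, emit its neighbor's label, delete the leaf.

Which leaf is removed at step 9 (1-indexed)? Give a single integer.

Answer: 3

Derivation:
Step 1: current leaves = {2,4,6,7,8}. Remove leaf 2 (neighbor: 9).
Step 2: current leaves = {4,6,7,8}. Remove leaf 4 (neighbor: 9).
Step 3: current leaves = {6,7,8}. Remove leaf 6 (neighbor: 9).
Step 4: current leaves = {7,8}. Remove leaf 7 (neighbor: 9).
Step 5: current leaves = {8,9}. Remove leaf 8 (neighbor: 1).
Step 6: current leaves = {1,9}. Remove leaf 1 (neighbor: 10).
Step 7: current leaves = {9,10}. Remove leaf 9 (neighbor: 11).
Step 8: current leaves = {10,11}. Remove leaf 10 (neighbor: 3).
Step 9: current leaves = {3,11}. Remove leaf 3 (neighbor: 5).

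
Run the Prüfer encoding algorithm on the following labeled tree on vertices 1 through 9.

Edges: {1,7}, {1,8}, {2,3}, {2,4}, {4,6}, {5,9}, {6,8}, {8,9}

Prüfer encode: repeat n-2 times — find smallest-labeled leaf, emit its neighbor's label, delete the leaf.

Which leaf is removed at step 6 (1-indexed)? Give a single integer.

Step 1: current leaves = {3,5,7}. Remove leaf 3 (neighbor: 2).
Step 2: current leaves = {2,5,7}. Remove leaf 2 (neighbor: 4).
Step 3: current leaves = {4,5,7}. Remove leaf 4 (neighbor: 6).
Step 4: current leaves = {5,6,7}. Remove leaf 5 (neighbor: 9).
Step 5: current leaves = {6,7,9}. Remove leaf 6 (neighbor: 8).
Step 6: current leaves = {7,9}. Remove leaf 7 (neighbor: 1).

Answer: 7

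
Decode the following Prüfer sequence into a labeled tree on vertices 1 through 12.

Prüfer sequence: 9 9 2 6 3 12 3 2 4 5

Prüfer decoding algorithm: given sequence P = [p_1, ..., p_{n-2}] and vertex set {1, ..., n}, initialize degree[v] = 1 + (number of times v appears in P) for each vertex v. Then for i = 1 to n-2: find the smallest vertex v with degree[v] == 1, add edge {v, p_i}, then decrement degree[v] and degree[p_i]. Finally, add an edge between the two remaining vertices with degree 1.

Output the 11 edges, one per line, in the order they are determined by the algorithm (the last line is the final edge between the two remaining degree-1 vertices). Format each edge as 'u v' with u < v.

Answer: 1 9
7 9
2 8
6 9
3 6
10 12
3 11
2 3
2 4
4 5
5 12

Derivation:
Initial degrees: {1:1, 2:3, 3:3, 4:2, 5:2, 6:2, 7:1, 8:1, 9:3, 10:1, 11:1, 12:2}
Step 1: smallest deg-1 vertex = 1, p_1 = 9. Add edge {1,9}. Now deg[1]=0, deg[9]=2.
Step 2: smallest deg-1 vertex = 7, p_2 = 9. Add edge {7,9}. Now deg[7]=0, deg[9]=1.
Step 3: smallest deg-1 vertex = 8, p_3 = 2. Add edge {2,8}. Now deg[8]=0, deg[2]=2.
Step 4: smallest deg-1 vertex = 9, p_4 = 6. Add edge {6,9}. Now deg[9]=0, deg[6]=1.
Step 5: smallest deg-1 vertex = 6, p_5 = 3. Add edge {3,6}. Now deg[6]=0, deg[3]=2.
Step 6: smallest deg-1 vertex = 10, p_6 = 12. Add edge {10,12}. Now deg[10]=0, deg[12]=1.
Step 7: smallest deg-1 vertex = 11, p_7 = 3. Add edge {3,11}. Now deg[11]=0, deg[3]=1.
Step 8: smallest deg-1 vertex = 3, p_8 = 2. Add edge {2,3}. Now deg[3]=0, deg[2]=1.
Step 9: smallest deg-1 vertex = 2, p_9 = 4. Add edge {2,4}. Now deg[2]=0, deg[4]=1.
Step 10: smallest deg-1 vertex = 4, p_10 = 5. Add edge {4,5}. Now deg[4]=0, deg[5]=1.
Final: two remaining deg-1 vertices are 5, 12. Add edge {5,12}.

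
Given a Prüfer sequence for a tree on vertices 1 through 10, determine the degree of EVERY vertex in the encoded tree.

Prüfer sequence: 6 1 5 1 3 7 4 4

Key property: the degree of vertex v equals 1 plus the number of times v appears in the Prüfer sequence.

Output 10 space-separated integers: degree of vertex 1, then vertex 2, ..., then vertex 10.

Answer: 3 1 2 3 2 2 2 1 1 1

Derivation:
p_1 = 6: count[6] becomes 1
p_2 = 1: count[1] becomes 1
p_3 = 5: count[5] becomes 1
p_4 = 1: count[1] becomes 2
p_5 = 3: count[3] becomes 1
p_6 = 7: count[7] becomes 1
p_7 = 4: count[4] becomes 1
p_8 = 4: count[4] becomes 2
Degrees (1 + count): deg[1]=1+2=3, deg[2]=1+0=1, deg[3]=1+1=2, deg[4]=1+2=3, deg[5]=1+1=2, deg[6]=1+1=2, deg[7]=1+1=2, deg[8]=1+0=1, deg[9]=1+0=1, deg[10]=1+0=1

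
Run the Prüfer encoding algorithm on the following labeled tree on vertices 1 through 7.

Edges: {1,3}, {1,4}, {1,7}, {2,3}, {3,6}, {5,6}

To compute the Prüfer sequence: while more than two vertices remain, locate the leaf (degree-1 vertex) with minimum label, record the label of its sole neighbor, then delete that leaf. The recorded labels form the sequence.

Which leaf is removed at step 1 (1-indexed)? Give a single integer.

Step 1: current leaves = {2,4,5,7}. Remove leaf 2 (neighbor: 3).

Answer: 2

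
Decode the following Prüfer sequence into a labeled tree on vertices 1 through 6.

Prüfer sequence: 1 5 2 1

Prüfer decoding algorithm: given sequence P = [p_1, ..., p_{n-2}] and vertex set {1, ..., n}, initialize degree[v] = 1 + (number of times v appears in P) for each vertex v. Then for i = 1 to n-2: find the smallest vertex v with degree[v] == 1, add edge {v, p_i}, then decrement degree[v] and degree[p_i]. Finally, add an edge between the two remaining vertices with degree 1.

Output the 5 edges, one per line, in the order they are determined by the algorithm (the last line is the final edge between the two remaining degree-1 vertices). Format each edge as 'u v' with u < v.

Initial degrees: {1:3, 2:2, 3:1, 4:1, 5:2, 6:1}
Step 1: smallest deg-1 vertex = 3, p_1 = 1. Add edge {1,3}. Now deg[3]=0, deg[1]=2.
Step 2: smallest deg-1 vertex = 4, p_2 = 5. Add edge {4,5}. Now deg[4]=0, deg[5]=1.
Step 3: smallest deg-1 vertex = 5, p_3 = 2. Add edge {2,5}. Now deg[5]=0, deg[2]=1.
Step 4: smallest deg-1 vertex = 2, p_4 = 1. Add edge {1,2}. Now deg[2]=0, deg[1]=1.
Final: two remaining deg-1 vertices are 1, 6. Add edge {1,6}.

Answer: 1 3
4 5
2 5
1 2
1 6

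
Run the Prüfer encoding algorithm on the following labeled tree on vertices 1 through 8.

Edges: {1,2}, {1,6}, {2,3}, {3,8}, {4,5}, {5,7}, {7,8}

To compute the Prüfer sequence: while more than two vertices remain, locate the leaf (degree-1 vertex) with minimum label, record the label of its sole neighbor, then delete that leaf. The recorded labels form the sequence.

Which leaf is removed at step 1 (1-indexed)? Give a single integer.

Step 1: current leaves = {4,6}. Remove leaf 4 (neighbor: 5).

Answer: 4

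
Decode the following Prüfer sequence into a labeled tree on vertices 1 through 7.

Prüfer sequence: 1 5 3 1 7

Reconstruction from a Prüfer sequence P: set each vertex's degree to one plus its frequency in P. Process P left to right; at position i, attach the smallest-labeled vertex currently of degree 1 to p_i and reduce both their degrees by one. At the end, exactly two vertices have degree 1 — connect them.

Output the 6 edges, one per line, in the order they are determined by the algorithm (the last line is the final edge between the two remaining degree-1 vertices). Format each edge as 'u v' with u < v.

Answer: 1 2
4 5
3 5
1 3
1 7
6 7

Derivation:
Initial degrees: {1:3, 2:1, 3:2, 4:1, 5:2, 6:1, 7:2}
Step 1: smallest deg-1 vertex = 2, p_1 = 1. Add edge {1,2}. Now deg[2]=0, deg[1]=2.
Step 2: smallest deg-1 vertex = 4, p_2 = 5. Add edge {4,5}. Now deg[4]=0, deg[5]=1.
Step 3: smallest deg-1 vertex = 5, p_3 = 3. Add edge {3,5}. Now deg[5]=0, deg[3]=1.
Step 4: smallest deg-1 vertex = 3, p_4 = 1. Add edge {1,3}. Now deg[3]=0, deg[1]=1.
Step 5: smallest deg-1 vertex = 1, p_5 = 7. Add edge {1,7}. Now deg[1]=0, deg[7]=1.
Final: two remaining deg-1 vertices are 6, 7. Add edge {6,7}.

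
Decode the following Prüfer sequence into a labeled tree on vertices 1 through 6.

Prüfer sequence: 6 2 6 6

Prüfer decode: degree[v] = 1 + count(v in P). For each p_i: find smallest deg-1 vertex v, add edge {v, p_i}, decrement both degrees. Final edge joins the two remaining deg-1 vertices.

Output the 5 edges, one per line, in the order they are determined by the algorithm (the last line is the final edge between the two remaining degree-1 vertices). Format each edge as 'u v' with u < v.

Initial degrees: {1:1, 2:2, 3:1, 4:1, 5:1, 6:4}
Step 1: smallest deg-1 vertex = 1, p_1 = 6. Add edge {1,6}. Now deg[1]=0, deg[6]=3.
Step 2: smallest deg-1 vertex = 3, p_2 = 2. Add edge {2,3}. Now deg[3]=0, deg[2]=1.
Step 3: smallest deg-1 vertex = 2, p_3 = 6. Add edge {2,6}. Now deg[2]=0, deg[6]=2.
Step 4: smallest deg-1 vertex = 4, p_4 = 6. Add edge {4,6}. Now deg[4]=0, deg[6]=1.
Final: two remaining deg-1 vertices are 5, 6. Add edge {5,6}.

Answer: 1 6
2 3
2 6
4 6
5 6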